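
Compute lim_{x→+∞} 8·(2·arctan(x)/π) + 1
Evaluate the dominant behaviour as x → +∞; each term tends to a finite value or vanishes.
Limit = 9.

Final answer: 9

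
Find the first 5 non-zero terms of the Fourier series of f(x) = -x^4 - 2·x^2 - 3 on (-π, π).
(-40 + 8·π^2)·cos(x) + (1 - 2·π^2)·cos(2·x) + (8/27 + 8·π^2/9)·cos(3·x) + (-π^2/2 - 5/16)·cos(4·x) - π^4/5 - 2·π^2/3 - 3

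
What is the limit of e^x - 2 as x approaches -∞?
Evaluate the dominant behaviour as x → -∞; each term tends to a finite value or vanishes.
Limit = -2.

Final answer: -2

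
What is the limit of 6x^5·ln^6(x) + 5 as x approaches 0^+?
The product is a 0·∞ indeterminate form at x → 0⁺.
Rewrite the product as 6·ln^6(x) / x^(-5) and apply L'Hôpital, or use the standard hierarchy x^(-5) ≫ |ln x|^6 as x → 0⁺.
The indeterminate product → 0, so the limit = 5.

Final answer: 5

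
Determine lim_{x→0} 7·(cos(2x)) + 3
Direct substitution at x = 0 gives 10.

Final answer: 10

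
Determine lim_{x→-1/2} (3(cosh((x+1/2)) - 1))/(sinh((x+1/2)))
Both numerator and denominator → 0 as x → -1/2; this is a 0/0 indeterminate form.
Expand each to leading order near x = -1/2: numerator ~ 3·(x + 1/2)^2/2, denominator ~ (x + 1/2).
The limit of the ratio is 0.

Final answer: 0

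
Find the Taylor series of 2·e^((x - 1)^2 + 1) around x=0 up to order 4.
19·x^4·e^(2)/3 - 20·x^3·e^(2)/3 + 6·x^2·e^(2) - 4·x·e^(2) + 2·e^(2)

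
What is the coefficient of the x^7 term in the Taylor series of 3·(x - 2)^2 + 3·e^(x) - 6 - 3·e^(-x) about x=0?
Expand to order 7: 3·(x - 2)^2 + 3·e^(x) - 6 - 3·e^(-x) = x^7/840 + x^5/20 + x^3 + 3·x^2 - 6·x + 6 + O(x^8).
The coefficient of x^7 is 1/840.

Final answer: 1/840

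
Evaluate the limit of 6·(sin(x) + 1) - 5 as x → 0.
Direct substitution at x = 0 gives 1.

Final answer: 1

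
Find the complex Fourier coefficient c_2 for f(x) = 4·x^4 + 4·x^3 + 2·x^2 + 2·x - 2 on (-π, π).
Compute the real Fourier coefficients first: a_2 = -10 + 8·π^2, b_2 = 4 - 4·π^2.
Then c_2 = (a_2 − i·b_2)/2 = -5 + 4·π^2 - 2·i + 2·i·π^2.

Final answer: -5 + 4·π^2 - 2·i + 2·i·π^2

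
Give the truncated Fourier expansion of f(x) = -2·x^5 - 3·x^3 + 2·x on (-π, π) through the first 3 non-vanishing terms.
(-440 - 4·π^4 + 74·π^2)·sin(x) + (-7·π^2 + 17/2 + 2·π^4)·sin(2·x) + (-4·π^4/3 + 56/81 + 26·π^2/27)·sin(3·x)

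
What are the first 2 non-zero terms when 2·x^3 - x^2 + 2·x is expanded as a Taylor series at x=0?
-x^2 + 2·x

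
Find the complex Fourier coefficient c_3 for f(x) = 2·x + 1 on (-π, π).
Compute the real Fourier coefficients first: a_3 = 0, b_3 = 4/3.
Then c_3 = (a_3 − i·b_3)/2 = -2·i/3.

Final answer: -2·i/3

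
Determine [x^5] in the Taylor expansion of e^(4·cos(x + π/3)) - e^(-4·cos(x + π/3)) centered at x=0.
Expand to order 5: e^(4·cos(x + π/3)) - e^(-4·cos(x + π/3)) = x^5·(-59·√(3)·e^(-2)/12 + 25·√(3)·e^(2)/12) + x^4·(-17·e^(2)/12 - 125·e^(-2)/12) + x^3·(-5·√(3)·e^(2)/3 - 17·√(3)·e^(-2)/3) + x^2·(-7·e^(-2) + 5·e^(2)) + x·(-2·√(3)·e^(2) - 2·√(3)·e^(-2)) - e^(-2) + e^(2) + O(x^6).
The coefficient of x^5 is -59·√(3)·e^(-2)/12 + 25·√(3)·e^(2)/12.

Final answer: -59·√(3)·e^(-2)/12 + 25·√(3)·e^(2)/12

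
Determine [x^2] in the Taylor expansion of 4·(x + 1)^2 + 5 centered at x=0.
Expand to order 2: 4·(x + 1)^2 + 5 = 4·x^2 + 8·x + 9 + O(x^3).
The coefficient of x^2 is 4.

Final answer: 4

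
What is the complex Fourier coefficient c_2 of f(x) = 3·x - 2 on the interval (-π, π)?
Compute the real Fourier coefficients first: a_2 = 0, b_2 = -3.
Then c_2 = (a_2 − i·b_2)/2 = 3·i/2.

Final answer: 3·i/2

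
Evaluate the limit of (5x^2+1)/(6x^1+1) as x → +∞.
This is an ∞/∞ indeterminate form as x → +∞.
Divide numerator and denominator by x^2 and let the lower-order terms vanish; the numerator's degree 2 exceeds the denominator's degree 1, so the quotient diverges.
Limit = ∞.

Final answer: ∞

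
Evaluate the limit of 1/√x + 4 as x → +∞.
Evaluate the dominant behaviour as x → +∞; each term tends to a finite value or vanishes.
Limit = 4.

Final answer: 4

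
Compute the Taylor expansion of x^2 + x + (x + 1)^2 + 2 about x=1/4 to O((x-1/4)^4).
31/8 + 4·(x - 1/4) + 2·(x - 1/4)^2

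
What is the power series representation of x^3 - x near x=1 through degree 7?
2·(x - 1) + 3·(x - 1)^2 + (x - 1)^3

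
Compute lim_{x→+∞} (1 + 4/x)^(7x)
As x → +∞: write (1 + 4/x)^(7x) = ((1 + 4/x)^x)^7 → (e^4)^7 = e^28.
Limit = e^(28).

Final answer: e^(28)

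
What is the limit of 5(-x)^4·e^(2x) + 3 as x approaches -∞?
The product is a 0·∞ indeterminate form at x → -∞.
Rewrite the product as 5(-x)^4 / e^(-2x) (an ∞/∞ form) and apply L'Hôpital, or use the standard hierarchy e^(2|x|) ≫ |(-x)^4| as x → -∞.
The indeterminate product → 0, so the limit = 3.

Final answer: 3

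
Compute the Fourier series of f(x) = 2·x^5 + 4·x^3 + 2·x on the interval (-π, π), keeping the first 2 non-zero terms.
(-72·π^2 + 4·π^4 + 436)·sin(x) + (-2·π^4 - 11 + 6·π^2)·sin(2·x)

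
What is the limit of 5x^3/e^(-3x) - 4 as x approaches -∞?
The quotient is an ∞/∞ indeterminate form as x → -∞.
Compare growth rates of the dominant terms (exponentials ≫ polynomials ≫ logarithms), or apply L'Hôpital's rule; the quotient → 0.
Adding the constant: 0 - 4 = -4. Limit = -4.

Final answer: -4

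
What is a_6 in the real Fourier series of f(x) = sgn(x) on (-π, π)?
a_6 = (1/π) ∫_{-π}^{π} f(x)·cos(6x) dx.
Evaluate the integral (use parity and integration by parts as needed): a_6 = 0.

Final answer: 0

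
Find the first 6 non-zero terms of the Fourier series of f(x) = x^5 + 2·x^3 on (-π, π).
(-36·π^2 + 2·π^4 + 216)·sin(x) + (-π^4 - 9/2 + 3·π^2)·sin(2·x) + (-4·π^2/27 + 8/81 + 2·π^4/3)·sin(3·x) + (-π^4/2 - 3·π^2/8 + 9/64)·sin(4·x) + (-72/625 + 12·π^2/25 + 2·π^4/5)·sin(5·x) + (-π^4/3 - 13·π^2/27 + 13/162)·sin(6·x)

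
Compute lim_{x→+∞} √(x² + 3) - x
This is an ∞ − ∞ indeterminate form.
Multiply and divide by the conjugate √(x²+3) + x; the x² terms cancel, leaving 3/(√(x²+3)+x) → 0.
Limit = 0.

Final answer: 0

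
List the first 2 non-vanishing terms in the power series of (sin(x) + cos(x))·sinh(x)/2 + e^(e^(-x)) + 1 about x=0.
x·(1/2 - e) + 1 + e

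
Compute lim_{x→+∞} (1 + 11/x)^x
As x → +∞: this is the defining limit (1 + 11/x)^x → e^11.
Limit = e^(11).

Final answer: e^(11)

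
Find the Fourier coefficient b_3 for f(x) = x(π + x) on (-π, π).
b_3 = (1/π) ∫_{-π}^{π} f(x)·sin(3x) dx.
Evaluate the integral (use parity and integration by parts as needed): b_3 = 2·π/3.

Final answer: 2·π/3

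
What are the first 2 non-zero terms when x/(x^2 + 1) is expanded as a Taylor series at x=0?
-x^3 + x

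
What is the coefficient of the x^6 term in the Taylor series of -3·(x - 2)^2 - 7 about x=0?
Expand to order 6: -3·(x - 2)^2 - 7 = -3·x^2 + 12·x - 19 + O(x^7).
The coefficient of x^6 is 0.

Final answer: 0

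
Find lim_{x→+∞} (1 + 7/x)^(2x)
As x → +∞: write (1 + 7/x)^(2x) = ((1 + 7/x)^x)^2 → (e^7)^2 = e^14.
Limit = e^(14).

Final answer: e^(14)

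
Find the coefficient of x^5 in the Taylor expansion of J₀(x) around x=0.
Expand to order 5: J₀(x) = x^4/64 - x^2/4 + 1 + O(x^6).
The coefficient of x^5 is 0.

Final answer: 0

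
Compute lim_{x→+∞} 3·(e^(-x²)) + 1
Evaluate the dominant behaviour as x → +∞; each term tends to a finite value or vanishes.
Limit = 1.

Final answer: 1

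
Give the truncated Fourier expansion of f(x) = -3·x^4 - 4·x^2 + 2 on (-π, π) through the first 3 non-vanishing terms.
(-128 + 24·π^2)·cos(x) + (5 - 6·π^2)·cos(2·x) - 3·π^4/5 - 4·π^2/3 + 2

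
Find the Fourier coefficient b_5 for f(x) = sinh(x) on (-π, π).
b_5 = (1/π) ∫_{-π}^{π} f(x)·sin(5x) dx.
Evaluate the integral (use parity and integration by parts as needed): b_5 = 5·sinh(π)/(13·π).

Final answer: 5·sinh(π)/(13·π)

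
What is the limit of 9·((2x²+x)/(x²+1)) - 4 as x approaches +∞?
Evaluate the dominant behaviour as x → +∞; each term tends to a finite value or vanishes.
Limit = 14.

Final answer: 14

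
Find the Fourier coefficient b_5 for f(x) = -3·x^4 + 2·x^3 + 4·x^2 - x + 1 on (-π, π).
b_5 = (1/π) ∫_{-π}^{π} f(x)·sin(5x) dx.
Evaluate the integral (use parity and integration by parts as needed): b_5 = -74/125 + 4·π^2/5.

Final answer: -74/125 + 4·π^2/5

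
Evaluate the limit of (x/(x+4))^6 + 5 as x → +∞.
As x → +∞: x/(x+4) = 1/(1 + 4/x) → 1, and the 6th power of a limit-1 base also → 1; with the additive constant, 1 + 5 = 6.
Limit = 6.

Final answer: 6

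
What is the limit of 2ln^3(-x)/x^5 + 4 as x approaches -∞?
The quotient is an ∞/∞ indeterminate form as x → -∞.
Compare growth rates of the dominant terms (exponentials ≫ polynomials ≫ logarithms), or apply L'Hôpital's rule; the quotient → 0.
Adding the constant: 0 + 4 = 4. Limit = 4.

Final answer: 4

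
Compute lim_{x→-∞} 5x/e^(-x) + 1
The quotient is an ∞/∞ indeterminate form as x → -∞.
Compare growth rates of the dominant terms (exponentials ≫ polynomials ≫ logarithms), or apply L'Hôpital's rule; the quotient → 0.
Adding the constant: 0 + 1 = 1. Limit = 1.

Final answer: 1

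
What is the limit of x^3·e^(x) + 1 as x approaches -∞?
The product is a 0·∞ indeterminate form at x → -∞.
Rewrite the product as x^3 / e^(-x) (an ∞/∞ form) and apply L'Hôpital, or use the standard hierarchy e^(|x|) ≫ |x^3| as x → -∞.
The indeterminate product → 0, so the limit = 1.

Final answer: 1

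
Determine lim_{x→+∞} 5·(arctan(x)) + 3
Evaluate the dominant behaviour as x → +∞; each term tends to a finite value or vanishes.
Limit = 3 + 5·π/2.

Final answer: 3 + 5·π/2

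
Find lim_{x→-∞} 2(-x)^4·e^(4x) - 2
The product is a 0·∞ indeterminate form at x → -∞.
Rewrite the product as 2(-x)^4 / e^(-4x) (an ∞/∞ form) and apply L'Hôpital, or use the standard hierarchy e^(4|x|) ≫ |(-x)^4| as x → -∞.
The indeterminate product → 0, so the limit = -2.

Final answer: -2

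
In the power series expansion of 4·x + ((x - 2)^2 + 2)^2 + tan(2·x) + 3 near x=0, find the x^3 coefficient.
Expand to order 3: 4·x + ((x - 2)^2 + 2)^2 + tan(2·x) + 3 = -16·x^3/3 + 28·x^2 - 42·x + 39 + O(x^4).
The coefficient of x^3 is -16/3.

Final answer: -16/3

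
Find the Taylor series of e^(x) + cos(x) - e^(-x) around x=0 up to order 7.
x^7/2520 - x^6/720 + x^5/60 + x^4/24 + x^3/3 - x^2/2 + 2·x + 1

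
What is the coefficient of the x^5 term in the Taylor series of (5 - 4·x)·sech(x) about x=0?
Expand to order 5: (5 - 4·x)·sech(x) = -5·x^5/6 + 25·x^4/24 + 2·x^3 - 5·x^2/2 - 4·x + 5 + O(x^6).
The coefficient of x^5 is -5/6.

Final answer: -5/6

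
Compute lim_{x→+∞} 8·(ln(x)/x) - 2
Evaluate the dominant behaviour as x → +∞; each term tends to a finite value or vanishes.
Limit = -2.

Final answer: -2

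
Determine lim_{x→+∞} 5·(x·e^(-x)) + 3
Evaluate the dominant behaviour as x → +∞; each term tends to a finite value or vanishes.
Limit = 3.

Final answer: 3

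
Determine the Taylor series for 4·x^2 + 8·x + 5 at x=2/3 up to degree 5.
109/9 + 40·(x - 2/3)/3 + 4·(x - 2/3)^2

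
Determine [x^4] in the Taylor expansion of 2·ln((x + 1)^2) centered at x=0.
Expand to order 4: 2·ln((x + 1)^2) = -x^4 + 4·x^3/3 - 2·x^2 + 4·x + O(x^5).
The coefficient of x^4 is -1.

Final answer: -1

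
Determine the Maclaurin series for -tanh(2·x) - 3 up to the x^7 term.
2176·x^7/315 - 64·x^5/15 + 8·x^3/3 - 2·x - 3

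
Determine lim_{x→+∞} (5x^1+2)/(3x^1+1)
This is an ∞/∞ indeterminate form as x → +∞.
Divide numerator and denominator by x and let the lower-order terms vanish; the leading terms give 5/3.
Limit = 5/3.

Final answer: 5/3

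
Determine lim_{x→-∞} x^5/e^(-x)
This is an ∞/∞ indeterminate form as x → -∞.
Compare growth rates of the dominant terms (exponentials ≫ polynomials ≫ logarithms), or apply L'Hôpital's rule; the quotient → 0.
Limit = 0.

Final answer: 0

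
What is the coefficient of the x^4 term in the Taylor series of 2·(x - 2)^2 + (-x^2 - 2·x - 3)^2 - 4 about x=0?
Expand to order 4: 2·(x - 2)^2 + (-x^2 - 2·x - 3)^2 - 4 = x^4 + 4·x^3 + 12·x^2 + 4·x + 13 + O(x^5).
The coefficient of x^4 is 1.

Final answer: 1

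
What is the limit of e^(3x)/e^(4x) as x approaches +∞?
This is an ∞/∞ indeterminate form as x → +∞.
Rewrite e^(3x)/e^(4x) = e^((3−4)x) = e^(-x); the exponent coefficient is -1 < 0 so e^(-x) → 0.
Limit = 0.

Final answer: 0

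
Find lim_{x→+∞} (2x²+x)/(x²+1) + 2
Evaluate the dominant behaviour as x → +∞; each term tends to a finite value or vanishes.
Limit = 4.

Final answer: 4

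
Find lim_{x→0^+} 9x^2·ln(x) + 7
The product is a 0·∞ indeterminate form at x → 0⁺.
Rewrite the product as 9·ln(x) / x^(-2) and apply L'Hôpital, or use the standard hierarchy x^(-2) ≫ |ln x| as x → 0⁺.
The indeterminate product → 0, so the limit = 7.

Final answer: 7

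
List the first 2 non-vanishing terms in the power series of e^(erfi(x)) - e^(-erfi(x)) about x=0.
x^3·(8/(3·π^(3/2)) + 4/(3·√(π))) + 4·x/√(π)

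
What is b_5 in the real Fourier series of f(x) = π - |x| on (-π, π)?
b_5 = (1/π) ∫_{-π}^{π} f(x)·sin(5x) dx.
Evaluate the integral (use parity and integration by parts as needed): b_5 = 0.

Final answer: 0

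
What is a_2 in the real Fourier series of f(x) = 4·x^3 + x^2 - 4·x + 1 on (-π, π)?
a_2 = (1/π) ∫_{-π}^{π} f(x)·cos(2x) dx.
Evaluate the integral (use parity and integration by parts as needed): a_2 = 1.

Final answer: 1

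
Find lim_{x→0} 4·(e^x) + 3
Direct substitution at x = 0 gives 7.

Final answer: 7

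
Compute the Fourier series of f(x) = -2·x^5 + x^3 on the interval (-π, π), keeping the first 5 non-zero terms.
(-492 - 4·π^4 + 82·π^2)·sin(x) + (-11·π^2 + 33/2 + 2·π^4)·sin(2·x) + (-4·π^4/3 - 196/81 + 98·π^2/27)·sin(3·x) + (-7·π^2/4 + 21/32 + π^4)·sin(4·x) + (-4·π^4/5 - 156/625 + 26·π^2/25)·sin(5·x)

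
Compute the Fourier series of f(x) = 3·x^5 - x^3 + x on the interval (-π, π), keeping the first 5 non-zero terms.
(-122·π^2 + 6·π^4 + 734)·sin(x) + (-3·π^4 - 25 + 16·π^2)·sin(2·x) + (-46·π^2/9 + 110/27 + 2·π^4)·sin(3·x) + (-3·π^4/2 - 89/64 + 19·π^2/8)·sin(4·x) + (-34·π^2/25 + 454/625 + 6·π^4/5)·sin(5·x)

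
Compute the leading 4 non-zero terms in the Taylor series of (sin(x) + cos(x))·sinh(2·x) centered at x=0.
x^4 + x^3/3 + 2·x^2 + 2·x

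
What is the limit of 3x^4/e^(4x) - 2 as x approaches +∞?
The quotient is an ∞/∞ indeterminate form as x → +∞.
The exponential denominator e^(4x) dominates the polynomial numerator (e^x ≫ x^4 as x → ∞), so the quotient → 0.
Adding the constant: 0 - 2 = -2. Limit = -2.

Final answer: -2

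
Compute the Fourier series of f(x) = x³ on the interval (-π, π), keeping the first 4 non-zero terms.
(-12 + 2·π^2)·sin(x) + (3/2 - π^2)·sin(2·x) + (-4/9 + 2·π^2/3)·sin(3·x) + (3/16 - π^2/2)·sin(4·x)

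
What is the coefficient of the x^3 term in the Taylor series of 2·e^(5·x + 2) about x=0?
Expand to order 3: 2·e^(5·x + 2) = 125·x^3·e^(2)/3 + 25·x^2·e^(2) + 10·x·e^(2) + 2·e^(2) + O(x^4).
The coefficient of x^3 is 125·e^(2)/3.

Final answer: 125·e^(2)/3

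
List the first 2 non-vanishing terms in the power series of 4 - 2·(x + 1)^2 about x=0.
2 - 4·x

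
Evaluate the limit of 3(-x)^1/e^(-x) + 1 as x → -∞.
The quotient is an ∞/∞ indeterminate form as x → -∞.
Compare growth rates of the dominant terms (exponentials ≫ polynomials ≫ logarithms), or apply L'Hôpital's rule; the quotient → 0.
Adding the constant: 0 + 1 = 1. Limit = 1.

Final answer: 1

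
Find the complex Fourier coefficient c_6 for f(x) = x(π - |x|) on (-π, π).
Compute the real Fourier coefficients first: a_6 = 0, b_6 = 0.
Then c_6 = (a_6 − i·b_6)/2 = 0.

Final answer: 0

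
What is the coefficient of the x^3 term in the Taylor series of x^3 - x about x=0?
Expand to order 3: x^3 - x = x^3 - x + O(x^4).
The coefficient of x^3 is 1.

Final answer: 1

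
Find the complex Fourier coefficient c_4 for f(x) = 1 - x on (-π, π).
Compute the real Fourier coefficients first: a_4 = 0, b_4 = 1/2.
Then c_4 = (a_4 − i·b_4)/2 = -i/4.

Final answer: -i/4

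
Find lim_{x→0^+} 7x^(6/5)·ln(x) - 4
The product is a 0·∞ indeterminate form at x → 0⁺.
Rewrite the product as 7·ln(x) / x^(-6/5) and apply L'Hôpital, or use the standard hierarchy x^(-6/5) ≫ |ln x| as x → 0⁺.
The indeterminate product → 0, so the limit = -4.

Final answer: -4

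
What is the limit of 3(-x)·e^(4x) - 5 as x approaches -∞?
The product is a 0·∞ indeterminate form at x → -∞.
Rewrite the product as 3(-x) / e^(-4x) (an ∞/∞ form) and apply L'Hôpital, or use the standard hierarchy e^(4|x|) ≫ |(-x)| as x → -∞.
The indeterminate product → 0, so the limit = -5.

Final answer: -5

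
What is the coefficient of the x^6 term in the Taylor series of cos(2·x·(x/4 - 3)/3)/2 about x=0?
Expand to order 6: cos(2·x·(x/4 - 3)/3)/2 = -11·x^6/360 - x^5/9 + 47·x^4/144 + x^3/6 - x^2 + 1/2 + O(x^7).
The coefficient of x^6 is -11/360.

Final answer: -11/360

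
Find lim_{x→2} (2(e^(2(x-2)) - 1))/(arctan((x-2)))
Both numerator and denominator → 0 as x → 2; this is a 0/0 indeterminate form.
Expand each to leading order near x = 2: numerator ~ 4·(x - 2), denominator ~ (x - 2).
The limit of the ratio is 4.

Final answer: 4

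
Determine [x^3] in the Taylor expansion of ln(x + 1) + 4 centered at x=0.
Expand to order 3: ln(x + 1) + 4 = x^3/3 - x^2/2 + x + 4 + O(x^4).
The coefficient of x^3 is 1/3.

Final answer: 1/3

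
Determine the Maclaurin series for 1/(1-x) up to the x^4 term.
x^4 + x^3 + x^2 + x + 1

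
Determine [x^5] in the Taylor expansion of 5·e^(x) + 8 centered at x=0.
Expand to order 5: 5·e^(x) + 8 = x^5/24 + 5·x^4/24 + 5·x^3/6 + 5·x^2/2 + 5·x + 13 + O(x^6).
The coefficient of x^5 is 1/24.

Final answer: 1/24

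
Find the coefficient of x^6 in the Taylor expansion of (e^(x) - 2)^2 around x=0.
Expand to order 6: (e^(x) - 2)^2 = x^6/12 + 7·x^5/30 + x^4/2 + 2·x^3/3 - 2·x + 1 + O(x^7).
The coefficient of x^6 is 1/12.

Final answer: 1/12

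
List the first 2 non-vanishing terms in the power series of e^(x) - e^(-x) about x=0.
x^3/3 + 2·x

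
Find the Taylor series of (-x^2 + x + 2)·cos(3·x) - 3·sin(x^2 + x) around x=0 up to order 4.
51·x^4/4 - 4·x^3 - 13·x^2 - 2·x + 2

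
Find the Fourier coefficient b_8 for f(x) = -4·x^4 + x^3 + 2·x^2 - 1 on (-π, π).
b_8 = (1/π) ∫_{-π}^{π} f(x)·sin(8x) dx.
Evaluate the integral (use parity and integration by parts as needed): b_8 = 3/128 - π^2/4.

Final answer: 3/128 - π^2/4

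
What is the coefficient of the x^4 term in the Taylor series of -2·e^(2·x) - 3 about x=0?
Expand to order 4: -2·e^(2·x) - 3 = -4·x^4/3 - 8·x^3/3 - 4·x^2 - 4·x - 5 + O(x^5).
The coefficient of x^4 is -4/3.

Final answer: -4/3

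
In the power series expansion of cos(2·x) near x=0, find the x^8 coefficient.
Expand to order 8: cos(2·x) = 2·x^8/315 - 4·x^6/45 + 2·x^4/3 - 2·x^2 + 1 + O(x^9).
The coefficient of x^8 is 2/315.

Final answer: 2/315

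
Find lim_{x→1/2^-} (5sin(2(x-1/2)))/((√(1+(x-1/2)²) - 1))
Both numerator and denominator → 0 as x → 1/2^-; this is a 0/0 indeterminate form.
Expand each to leading order near x = 1/2: numerator ~ 10·(x - 1/2), denominator ~ (x - 1/2)^2/2.
The limit of the ratio is -∞.

Final answer: -∞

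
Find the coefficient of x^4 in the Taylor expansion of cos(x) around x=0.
Expand to order 4: cos(x) = x^4/24 - x^2/2 + 1 + O(x^5).
The coefficient of x^4 is 1/24.

Final answer: 1/24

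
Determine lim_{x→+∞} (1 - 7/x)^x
As x → +∞: this is the defining limit (1 - 7/x)^x → e^(-7).
Limit = e^(-7).

Final answer: e^(-7)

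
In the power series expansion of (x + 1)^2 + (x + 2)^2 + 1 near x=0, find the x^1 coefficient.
Expand to order 1: (x + 1)^2 + (x + 2)^2 + 1 = 6·x + 6 + O(x^2).
The coefficient of x^1 is 6.

Final answer: 6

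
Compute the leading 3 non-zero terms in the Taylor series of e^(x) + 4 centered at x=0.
x^2/2 + x + 5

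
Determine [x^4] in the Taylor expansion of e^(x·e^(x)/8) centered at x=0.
Expand to order 4: e^(x·e^(x)/8) = 1227·x^4/32768 + 241·x^3/3072 + 17·x^2/128 + x/8 + 1 + O(x^5).
The coefficient of x^4 is 1227/32768.

Final answer: 1227/32768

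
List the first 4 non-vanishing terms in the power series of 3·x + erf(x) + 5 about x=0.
x^5/(5·√(π)) - 2·x^3/(3·√(π)) + x·(2/√(π) + 3) + 5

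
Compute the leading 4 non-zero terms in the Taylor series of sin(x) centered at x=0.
-x^7/5040 + x^5/120 - x^3/6 + x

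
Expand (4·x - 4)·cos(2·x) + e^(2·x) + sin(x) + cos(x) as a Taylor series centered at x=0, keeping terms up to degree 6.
319·x^6/720 + 353·x^5/120 - 47·x^4/24 - 41·x^3/6 + 19·x^2/2 + 7·x - 2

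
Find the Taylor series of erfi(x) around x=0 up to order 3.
2·x^3/(3·√(π)) + 2·x/√(π)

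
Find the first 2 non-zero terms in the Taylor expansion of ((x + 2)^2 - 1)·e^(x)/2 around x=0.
7·x/2 + 3/2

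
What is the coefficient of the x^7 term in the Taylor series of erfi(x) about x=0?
Expand to order 7: erfi(x) = x^7/(21·√(π)) + x^5/(5·√(π)) + 2·x^3/(3·√(π)) + 2·x/√(π) + O(x^8).
The coefficient of x^7 is 1/(21·√(π)).

Final answer: 1/(21·√(π))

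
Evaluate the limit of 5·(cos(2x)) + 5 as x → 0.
Direct substitution at x = 0 gives 10.

Final answer: 10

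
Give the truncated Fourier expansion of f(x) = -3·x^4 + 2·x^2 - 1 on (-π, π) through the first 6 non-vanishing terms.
(-152 + 24·π^2)·cos(x) + (11 - 6·π^2)·cos(2·x) + (-8/3 + 8·π^2/3)·cos(3·x) + (17/16 - 3·π^2/2)·cos(4·x) + (-344/625 + 24·π^2/25)·cos(5·x) - 3·π^4/5 - 1 + 2·π^2/3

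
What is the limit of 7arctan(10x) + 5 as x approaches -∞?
Evaluate the dominant behaviour as x → -∞; each term tends to a finite value or vanishes.
Limit = 5 - 7·π/2.

Final answer: 5 - 7·π/2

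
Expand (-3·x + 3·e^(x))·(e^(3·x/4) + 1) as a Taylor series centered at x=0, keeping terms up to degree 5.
16211·x^5/40960 + 2225·x^4/2048 + 299·x^3/128 + 123·x^2/32 + 9·x/4 + 6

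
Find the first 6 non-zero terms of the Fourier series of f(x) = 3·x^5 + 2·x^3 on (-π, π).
(-116·π^2 + 6·π^4 + 696)·sin(x) + (-3·π^4 - 39/2 + 13·π^2)·sin(2·x) + (-28·π^2/9 + 56/27 + 2·π^4)·sin(3·x) + (-3·π^4/2 - 21/64 + 7·π^2/8)·sin(4·x) + (-4·π^2/25 + 24/625 + 6·π^4/5)·sin(5·x) + (-π^4 - π^2/9 + 1/54)·sin(6·x)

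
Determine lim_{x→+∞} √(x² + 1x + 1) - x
This is an ∞ − ∞ indeterminate form.
Multiply and divide by the conjugate √(x²+1x + 1) + x; the x² terms cancel, leaving (1x + 1)/(√(x²+1x + 1)+x) → 1/2.
Limit = 1/2.

Final answer: 1/2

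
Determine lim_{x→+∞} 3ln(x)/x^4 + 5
The quotient is an ∞/∞ indeterminate form as x → +∞.
The polynomial denominator x^4 dominates the logarithmic numerator (any positive power of x ≫ ln(x) as x → ∞), so the quotient → 0.
Adding the constant: 0 + 5 = 5. Limit = 5.

Final answer: 5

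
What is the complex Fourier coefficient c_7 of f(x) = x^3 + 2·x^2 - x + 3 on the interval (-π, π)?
Compute the real Fourier coefficients first: a_7 = -8/49, b_7 = -110/343 + 2·π^2/7.
Then c_7 = (a_7 − i·b_7)/2 = -4/49 - i·π^2/7 + 55·i/343.

Final answer: -4/49 - i·π^2/7 + 55·i/343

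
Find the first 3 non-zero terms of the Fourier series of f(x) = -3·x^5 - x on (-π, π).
(-722 - 6·π^4 + 120·π^2)·sin(x) + (-15·π^2 + 47/2 + 3·π^4)·sin(2·x) + (-2·π^4 - 98/27 + 40·π^2/9)·sin(3·x)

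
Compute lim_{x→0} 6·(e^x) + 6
Direct substitution at x = 0 gives 12.

Final answer: 12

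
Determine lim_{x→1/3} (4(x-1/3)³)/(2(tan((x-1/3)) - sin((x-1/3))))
Both numerator and denominator → 0 as x → 1/3; this is a 0/0 indeterminate form.
Expand each to leading order near x = 1/3: numerator ~ 4·(x - 1/3)^3, denominator ~ (x - 1/3)^3.
The limit of the ratio is 4.

Final answer: 4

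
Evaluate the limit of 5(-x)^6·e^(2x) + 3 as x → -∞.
The product is a 0·∞ indeterminate form at x → -∞.
Rewrite the product as 5(-x)^6 / e^(-2x) (an ∞/∞ form) and apply L'Hôpital, or use the standard hierarchy e^(2|x|) ≫ |(-x)^6| as x → -∞.
The indeterminate product → 0, so the limit = 3.

Final answer: 3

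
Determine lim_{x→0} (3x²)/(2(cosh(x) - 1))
Both numerator and denominator → 0 as x → 0; this is a 0/0 indeterminate form.
Expand each to leading order near x = 0: numerator ~ 3·x^2, denominator ~ x^2.
The limit of the ratio is 3.

Final answer: 3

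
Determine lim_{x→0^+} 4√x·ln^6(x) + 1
The product is a 0·∞ indeterminate form at x → 0⁺.
Rewrite the product as 4·ln^6(x) / x^(-1/2) and apply L'Hôpital, or use the standard hierarchy x^(-1/2) ≫ |ln x|^6 as x → 0⁺.
The indeterminate product → 0, so the limit = 1.

Final answer: 1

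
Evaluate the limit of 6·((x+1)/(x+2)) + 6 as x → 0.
Direct substitution at x = 0 gives 9.

Final answer: 9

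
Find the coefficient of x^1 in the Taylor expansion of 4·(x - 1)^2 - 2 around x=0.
Expand to order 1: 4·(x - 1)^2 - 2 = 2 - 8·x + O(x^2).
The coefficient of x^1 is -8.

Final answer: -8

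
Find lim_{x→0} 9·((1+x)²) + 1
Direct substitution at x = 0 gives 10.

Final answer: 10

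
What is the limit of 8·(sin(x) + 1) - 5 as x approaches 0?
Direct substitution at x = 0 gives 3.

Final answer: 3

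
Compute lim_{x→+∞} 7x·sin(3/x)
As x → +∞: let u = 3/x → 0⁺; then 7·x·sin(3/x) = 7·3·sin(u)/u → 7·3·1 = 21.
Limit = 21.

Final answer: 21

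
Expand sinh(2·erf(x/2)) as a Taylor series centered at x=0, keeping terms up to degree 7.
x^7·(-1/(9·π^(5/2)) - 1/(1344·√(π)) + 8/(315·π^(7/2)) + 19/(360·π^(3/2))) + x^5·(-1/(3·π^(3/2)) + 1/(80·√(π)) + 4/(15·π^(5/2))) + x^3·(-1/(6·√(π)) + 4/(3·π^(3/2))) + 2·x/√(π)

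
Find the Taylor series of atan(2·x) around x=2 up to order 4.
atan(4) + 2·(x - 2)/17 - 16·(x - 2)^2/289 + 376·(x - 2)^3/14739 - 960·(x - 2)^4/83521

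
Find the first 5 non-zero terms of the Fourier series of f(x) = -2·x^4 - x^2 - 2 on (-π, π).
(-92 + 16·π^2)·cos(x) + (5 - 4·π^2)·cos(2·x) + (-20/27 + 16·π^2/9)·cos(3·x) + (1/8 - π^2)·cos(4·x) - 2·π^4/5 - π^2/3 - 2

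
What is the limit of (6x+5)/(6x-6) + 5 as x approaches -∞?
Evaluate the dominant behaviour as x → -∞; each term tends to a finite value or vanishes.
Limit = 6.

Final answer: 6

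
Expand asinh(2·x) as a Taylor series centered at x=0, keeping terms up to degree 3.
-4·x^3/3 + 2·x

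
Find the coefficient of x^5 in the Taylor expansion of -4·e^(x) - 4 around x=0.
Expand to order 5: -4·e^(x) - 4 = -x^5/30 - x^4/6 - 2·x^3/3 - 2·x^2 - 4·x - 8 + O(x^6).
The coefficient of x^5 is -1/30.

Final answer: -1/30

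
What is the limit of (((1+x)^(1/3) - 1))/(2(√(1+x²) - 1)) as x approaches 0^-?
Both numerator and denominator → 0 as x → 0^-; this is a 0/0 indeterminate form.
Expand each to leading order near x = 0: numerator ~ x/3, denominator ~ x^2.
The limit of the ratio is -∞.

Final answer: -∞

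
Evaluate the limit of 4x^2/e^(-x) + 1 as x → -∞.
The quotient is an ∞/∞ indeterminate form as x → -∞.
Compare growth rates of the dominant terms (exponentials ≫ polynomials ≫ logarithms), or apply L'Hôpital's rule; the quotient → 0.
Adding the constant: 0 + 1 = 1. Limit = 1.

Final answer: 1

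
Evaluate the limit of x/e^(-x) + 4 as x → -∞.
The quotient is an ∞/∞ indeterminate form as x → -∞.
Compare growth rates of the dominant terms (exponentials ≫ polynomials ≫ logarithms), or apply L'Hôpital's rule; the quotient → 0.
Adding the constant: 0 + 4 = 4. Limit = 4.

Final answer: 4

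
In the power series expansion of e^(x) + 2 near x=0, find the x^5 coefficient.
Expand to order 5: e^(x) + 2 = x^5/120 + x^4/24 + x^3/6 + x^2/2 + x + 3 + O(x^6).
The coefficient of x^5 is 1/120.

Final answer: 1/120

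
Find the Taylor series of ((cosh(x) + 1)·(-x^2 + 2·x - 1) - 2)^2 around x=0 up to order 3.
-28·x^3 + 36·x^2 - 32·x + 16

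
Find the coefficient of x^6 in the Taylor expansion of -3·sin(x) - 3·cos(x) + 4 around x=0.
Expand to order 6: -3·sin(x) - 3·cos(x) + 4 = x^6/240 - x^5/40 - x^4/8 + x^3/2 + 3·x^2/2 - 3·x + 1 + O(x^7).
The coefficient of x^6 is 1/240.

Final answer: 1/240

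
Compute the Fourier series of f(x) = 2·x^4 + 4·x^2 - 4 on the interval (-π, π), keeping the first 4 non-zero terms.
(80 - 16·π^2)·cos(x) + (-2 + 4·π^2)·cos(2·x) + (-16·π^2/9 - 16/27)·cos(3·x) - 4 + 4·π^2/3 + 2·π^4/5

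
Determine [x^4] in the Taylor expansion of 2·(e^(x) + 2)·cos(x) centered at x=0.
Expand to order 4: 2·(e^(x) + 2)·cos(x) = -x^4/6 - 2·x^3/3 - 2·x^2 + 2·x + 6 + O(x^5).
The coefficient of x^4 is -1/6.

Final answer: -1/6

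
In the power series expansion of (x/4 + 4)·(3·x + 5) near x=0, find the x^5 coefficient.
Expand to order 5: (x/4 + 4)·(3·x + 5) = 3·x^2/4 + 53·x/4 + 20 + O(x^6).
The coefficient of x^5 is 0.

Final answer: 0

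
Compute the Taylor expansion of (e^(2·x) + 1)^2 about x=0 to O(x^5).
12·x^4 + 40·x^3/3 + 12·x^2 + 8·x + 4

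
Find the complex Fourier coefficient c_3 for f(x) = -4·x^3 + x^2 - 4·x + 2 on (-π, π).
Compute the real Fourier coefficients first: a_3 = -4/9, b_3 = -8·π^2/3 - 8/9.
Then c_3 = (a_3 − i·b_3)/2 = -2/9 + 4·i/9 + 4·i·π^2/3.

Final answer: -2/9 + 4·i/9 + 4·i·π^2/3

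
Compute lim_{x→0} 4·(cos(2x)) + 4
Direct substitution at x = 0 gives 8.

Final answer: 8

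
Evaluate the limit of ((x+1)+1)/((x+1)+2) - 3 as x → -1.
Direct substitution at x = -1 gives -5/2.

Final answer: -5/2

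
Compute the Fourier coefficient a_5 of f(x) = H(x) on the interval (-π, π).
a_5 = (1/π) ∫_{-π}^{π} f(x)·cos(5x) dx.
Evaluate the integral (use parity and integration by parts as needed): a_5 = 0.

Final answer: 0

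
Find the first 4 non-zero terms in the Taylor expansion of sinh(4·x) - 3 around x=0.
128·x^5/15 + 32·x^3/3 + 4·x - 3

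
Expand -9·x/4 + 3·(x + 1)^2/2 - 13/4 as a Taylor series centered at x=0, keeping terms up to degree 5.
3·x^2/2 + 3·x/4 - 7/4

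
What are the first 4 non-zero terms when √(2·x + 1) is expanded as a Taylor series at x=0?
x^3/2 - x^2/2 + x + 1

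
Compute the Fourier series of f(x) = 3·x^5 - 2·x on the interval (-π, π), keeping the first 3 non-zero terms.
(-120·π^2 + 6·π^4 + 716)·sin(x) + (-3·π^4 - 41/2 + 15·π^2)·sin(2·x) + (-40·π^2/9 + 44/27 + 2·π^4)·sin(3·x)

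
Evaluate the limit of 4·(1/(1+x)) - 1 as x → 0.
Direct substitution at x = 0 gives 3.

Final answer: 3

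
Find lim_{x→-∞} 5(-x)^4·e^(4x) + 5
The product is a 0·∞ indeterminate form at x → -∞.
Rewrite the product as 5(-x)^4 / e^(-4x) (an ∞/∞ form) and apply L'Hôpital, or use the standard hierarchy e^(4|x|) ≫ |(-x)^4| as x → -∞.
The indeterminate product → 0, so the limit = 5.

Final answer: 5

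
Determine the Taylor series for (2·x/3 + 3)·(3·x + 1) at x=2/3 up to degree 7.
31/3 + 37·(x - 2/3)/3 + 2·(x - 2/3)^2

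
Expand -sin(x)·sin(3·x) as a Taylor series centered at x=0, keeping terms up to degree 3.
-3·x^2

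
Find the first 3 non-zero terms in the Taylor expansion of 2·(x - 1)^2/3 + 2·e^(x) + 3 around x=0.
5·x^2/3 + 2·x/3 + 17/3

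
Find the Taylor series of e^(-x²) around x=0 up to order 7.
-x^6/6 + x^4/2 - x^2 + 1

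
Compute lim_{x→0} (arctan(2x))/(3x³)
Both numerator and denominator → 0 as x → 0; this is a 0/0 indeterminate form.
Expand each to leading order near x = 0: numerator ~ 2·x, denominator ~ 3·x^3.
The limit of the ratio is ∞.

Final answer: ∞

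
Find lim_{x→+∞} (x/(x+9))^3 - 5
As x → +∞: x/(x+9) = 1/(1 + 9/x) → 1, and the 3rd power of a limit-1 base also → 1; with the additive constant, 1 - 5 = -4.
Limit = -4.

Final answer: -4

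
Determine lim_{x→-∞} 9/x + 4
Evaluate the dominant behaviour as x → -∞; each term tends to a finite value or vanishes.
Limit = 4.

Final answer: 4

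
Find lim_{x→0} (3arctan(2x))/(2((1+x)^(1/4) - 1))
Both numerator and denominator → 0 as x → 0; this is a 0/0 indeterminate form.
Expand each to leading order near x = 0: numerator ~ 6·x, denominator ~ x/2.
The limit of the ratio is 12.

Final answer: 12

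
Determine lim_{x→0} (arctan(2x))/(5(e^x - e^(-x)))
Both numerator and denominator → 0 as x → 0; this is a 0/0 indeterminate form.
Expand each to leading order near x = 0: numerator ~ 2·x, denominator ~ 10·x.
The limit of the ratio is 1/5.

Final answer: 1/5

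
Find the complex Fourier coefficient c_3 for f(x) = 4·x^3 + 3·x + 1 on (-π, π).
Compute the real Fourier coefficients first: a_3 = 0, b_3 = 2/9 + 8·π^2/3.
Then c_3 = (a_3 − i·b_3)/2 = -4·i·π^2/3 - i/9.

Final answer: -4·i·π^2/3 - i/9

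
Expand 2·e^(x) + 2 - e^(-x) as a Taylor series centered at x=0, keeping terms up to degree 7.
x^7/1680 + x^6/720 + x^5/40 + x^4/24 + x^3/2 + x^2/2 + 3·x + 3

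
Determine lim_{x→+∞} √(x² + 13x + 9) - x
This is an ∞ − ∞ indeterminate form.
Multiply and divide by the conjugate √(x²+13x + 9) + x; the x² terms cancel, leaving (13x + 9)/(√(x²+13x + 9)+x) → 13/2.
Limit = 13/2.

Final answer: 13/2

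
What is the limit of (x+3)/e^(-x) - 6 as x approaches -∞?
The quotient is an ∞/∞ indeterminate form as x → -∞.
Compare growth rates of the dominant terms (exponentials ≫ polynomials ≫ logarithms), or apply L'Hôpital's rule; the quotient → 0.
Adding the constant: 0 - 6 = -6. Limit = -6.

Final answer: -6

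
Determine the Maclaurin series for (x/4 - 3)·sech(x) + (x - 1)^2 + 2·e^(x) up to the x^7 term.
-419·x^7/20160 + 37·x^6/144 + 11·x^5/160 - 13·x^4/24 + 5·x^3/24 + 7·x^2/2 + x/4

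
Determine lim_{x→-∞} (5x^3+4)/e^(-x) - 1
The quotient is an ∞/∞ indeterminate form as x → -∞.
Compare growth rates of the dominant terms (exponentials ≫ polynomials ≫ logarithms), or apply L'Hôpital's rule; the quotient → 0.
Adding the constant: 0 - 1 = -1. Limit = -1.

Final answer: -1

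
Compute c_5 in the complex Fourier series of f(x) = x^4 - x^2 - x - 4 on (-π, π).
Compute the real Fourier coefficients first: a_5 = 148/625 - 8·π^2/25, b_5 = -2/5.
Then c_5 = (a_5 − i·b_5)/2 = -4·π^2/25 + 74/625 + i/5.

Final answer: -4·π^2/25 + 74/625 + i/5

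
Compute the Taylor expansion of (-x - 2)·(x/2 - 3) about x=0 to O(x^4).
-x^2/2 + 2·x + 6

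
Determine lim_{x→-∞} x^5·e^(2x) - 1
The product is a 0·∞ indeterminate form at x → -∞.
Rewrite the product as x^5 / e^(-2x) (an ∞/∞ form) and apply L'Hôpital, or use the standard hierarchy e^(2|x|) ≫ |x^5| as x → -∞.
The indeterminate product → 0, so the limit = -1.

Final answer: -1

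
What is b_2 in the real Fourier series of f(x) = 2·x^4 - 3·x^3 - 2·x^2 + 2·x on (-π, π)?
b_2 = (1/π) ∫_{-π}^{π} f(x)·sin(2x) dx.
Evaluate the integral (use parity and integration by parts as needed): b_2 = -13/2 + 3·π^2.

Final answer: -13/2 + 3·π^2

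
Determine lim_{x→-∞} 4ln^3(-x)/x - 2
The quotient is an ∞/∞ indeterminate form as x → -∞.
Compare growth rates of the dominant terms (exponentials ≫ polynomials ≫ logarithms), or apply L'Hôpital's rule; the quotient → 0.
Adding the constant: 0 - 2 = -2. Limit = -2.

Final answer: -2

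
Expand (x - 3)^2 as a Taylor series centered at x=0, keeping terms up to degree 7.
x^2 - 6·x + 9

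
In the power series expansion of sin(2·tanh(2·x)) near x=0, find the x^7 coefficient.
Expand to order 7: sin(2·tanh(2·x)) = -1792·x^7/9 + 896·x^5/15 - 16·x^3 + 4·x + O(x^8).
The coefficient of x^7 is -1792/9.

Final answer: -1792/9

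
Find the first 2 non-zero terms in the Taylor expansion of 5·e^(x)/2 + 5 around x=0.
5·x/2 + 15/2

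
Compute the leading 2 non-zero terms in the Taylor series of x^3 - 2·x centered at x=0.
x^3 - 2·x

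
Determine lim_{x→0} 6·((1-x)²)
Direct substitution at x = 0 gives 6.

Final answer: 6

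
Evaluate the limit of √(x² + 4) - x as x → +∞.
This is an ∞ − ∞ indeterminate form.
Multiply and divide by the conjugate √(x²+4) + x; the x² terms cancel, leaving 4/(√(x²+4)+x) → 0.
Limit = 0.

Final answer: 0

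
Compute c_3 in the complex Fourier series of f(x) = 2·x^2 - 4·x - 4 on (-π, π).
Compute the real Fourier coefficients first: a_3 = -8/9, b_3 = -8/3.
Then c_3 = (a_3 − i·b_3)/2 = -4/9 + 4·i/3.

Final answer: -4/9 + 4·i/3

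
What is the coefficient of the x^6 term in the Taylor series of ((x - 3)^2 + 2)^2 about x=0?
Expand to order 6: ((x - 3)^2 + 2)^2 = x^4 - 12·x^3 + 58·x^2 - 132·x + 121 + O(x^7).
The coefficient of x^6 is 0.

Final answer: 0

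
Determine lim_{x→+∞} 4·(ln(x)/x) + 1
Evaluate the dominant behaviour as x → +∞; each term tends to a finite value or vanishes.
Limit = 1.

Final answer: 1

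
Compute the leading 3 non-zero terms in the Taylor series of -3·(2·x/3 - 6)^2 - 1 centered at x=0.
-4·x^2/3 + 24·x - 109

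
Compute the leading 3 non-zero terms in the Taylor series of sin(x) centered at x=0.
x^5/120 - x^3/6 + x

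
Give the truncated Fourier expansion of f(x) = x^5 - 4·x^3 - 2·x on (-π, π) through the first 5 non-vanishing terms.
(-48·π^2 + 2·π^4 + 284)·sin(x) + (-π^4 - 23/2 + 9·π^2)·sin(2·x) + (-112·π^2/27 + 116/81 + 2·π^4/3)·sin(3·x) + (-π^4/2 + 1/64 + 21·π^2/8)·sin(4·x) + (-48·π^2/25 - 212/625 + 2·π^4/5)·sin(5·x)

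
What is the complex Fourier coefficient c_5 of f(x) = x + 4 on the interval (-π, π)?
Compute the real Fourier coefficients first: a_5 = 0, b_5 = 2/5.
Then c_5 = (a_5 − i·b_5)/2 = -i/5.

Final answer: -i/5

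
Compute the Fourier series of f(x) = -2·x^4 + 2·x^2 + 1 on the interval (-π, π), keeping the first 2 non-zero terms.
(-104 + 16·π^2)·cos(x) - 2·π^4/5 + 1 + 2·π^2/3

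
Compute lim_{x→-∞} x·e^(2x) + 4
The product is a 0·∞ indeterminate form at x → -∞.
Rewrite the product as x / e^(-2x) (an ∞/∞ form) and apply L'Hôpital, or use the standard hierarchy e^(2|x|) ≫ |x| as x → -∞.
The indeterminate product → 0, so the limit = 4.

Final answer: 4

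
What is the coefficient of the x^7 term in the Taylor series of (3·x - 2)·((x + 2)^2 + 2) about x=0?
Expand to order 7: (3·x - 2)·((x + 2)^2 + 2) = 3·x^3 + 10·x^2 + 10·x - 12 + O(x^8).
The coefficient of x^7 is 0.

Final answer: 0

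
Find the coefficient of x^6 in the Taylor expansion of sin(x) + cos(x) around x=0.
Expand to order 6: sin(x) + cos(x) = -x^6/720 + x^5/120 + x^4/24 - x^3/6 - x^2/2 + x + 1 + O(x^7).
The coefficient of x^6 is -1/720.

Final answer: -1/720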